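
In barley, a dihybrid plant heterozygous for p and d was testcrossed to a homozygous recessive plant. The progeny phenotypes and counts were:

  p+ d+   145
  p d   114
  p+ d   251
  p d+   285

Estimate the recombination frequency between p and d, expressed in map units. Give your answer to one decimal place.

32.6 map units

The two most frequent classes, p+ d (251) and p d+ (285), are the parental types, so the F1 was p+ d / p d+.
The recombinant classes are p+ d+ and p d: 145 + 114 = 259.
Recombination frequency = 259/795 = 0.3258 ≈ 32.6%, i.e. 32.6 map units.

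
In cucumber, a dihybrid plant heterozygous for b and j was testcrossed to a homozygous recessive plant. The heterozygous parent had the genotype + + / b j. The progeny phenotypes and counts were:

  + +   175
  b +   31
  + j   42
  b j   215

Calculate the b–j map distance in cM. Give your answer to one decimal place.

The recombinant classes are + j and b +: 42 + 31 = 73.
Recombination frequency = 73/463 = 0.1577 ≈ 15.8%, i.e. 15.8 cM.

15.8 cM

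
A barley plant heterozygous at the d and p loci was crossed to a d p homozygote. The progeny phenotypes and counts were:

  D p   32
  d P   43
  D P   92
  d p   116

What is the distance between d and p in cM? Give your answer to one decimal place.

The two most frequent classes, D P (92) and d p (116), are the parental types, so the F1 was D P / d p.
The recombinant classes are D p and d P: 32 + 43 = 75.
Recombination frequency = 75/283 = 0.2650 ≈ 26.5%, i.e. 26.5 cM.

26.5 cM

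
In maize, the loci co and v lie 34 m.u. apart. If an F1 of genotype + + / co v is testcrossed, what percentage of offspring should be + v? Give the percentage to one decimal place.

17.0%

A map distance of 34 m.u. corresponds to a recombination frequency of 0.340.
The F1 is + + / co v, so + v is a recombinant gamete class with expected frequency r/2 = 0.340/2 = 0.1700.
That is 0.1700 = 17.0% of the progeny.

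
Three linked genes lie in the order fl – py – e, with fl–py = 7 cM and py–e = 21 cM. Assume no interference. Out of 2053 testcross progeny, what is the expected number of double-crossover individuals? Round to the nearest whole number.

Map distances give recombination frequencies of 0.070 and 0.210 for the two intervals.
With no interference, expected double-crossover frequency = 0.070 × 0.210 = 0.01470.
Expected number = 0.01470 × 2053 = 30.18 ≈ 30.

30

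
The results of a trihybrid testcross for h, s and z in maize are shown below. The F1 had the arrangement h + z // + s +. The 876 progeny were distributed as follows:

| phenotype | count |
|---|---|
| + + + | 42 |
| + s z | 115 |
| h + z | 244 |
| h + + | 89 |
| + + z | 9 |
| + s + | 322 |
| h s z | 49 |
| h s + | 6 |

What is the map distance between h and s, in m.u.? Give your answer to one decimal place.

The two rarest classes, + + z and h s +, are the double crossovers. Comparing them with the parentals, only the h allele has switched, so h is the middle locus and the order is s – h – z.
Crossovers in the s–h interval produce the single-crossover classes h s z and + + + (49 + 42 = 91) plus the double crossovers (15).
RF(s–h) = (91 + 15) / 876 = 106/876 = 0.1210 → 12.1 m.u.

12.1 m.u.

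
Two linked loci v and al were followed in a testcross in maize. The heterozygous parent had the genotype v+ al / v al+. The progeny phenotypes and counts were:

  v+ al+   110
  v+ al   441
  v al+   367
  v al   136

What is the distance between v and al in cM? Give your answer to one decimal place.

The recombinant classes are v+ al+ and v al: 110 + 136 = 246.
Recombination frequency = 246/1054 = 0.2334 ≈ 23.3%, i.e. 23.3 cM.

23.3 cM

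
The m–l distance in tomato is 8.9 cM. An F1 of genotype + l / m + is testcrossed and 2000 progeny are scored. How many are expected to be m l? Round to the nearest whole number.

A map distance of 8.9 cM corresponds to a recombination frequency of 0.089.
The F1 is + l / m +, so m l is a recombinant gamete class with expected frequency r/2 = 0.089/2 = 0.0445.
Expected number = 0.0445 × 2000 = 89.00 ≈ 89.

89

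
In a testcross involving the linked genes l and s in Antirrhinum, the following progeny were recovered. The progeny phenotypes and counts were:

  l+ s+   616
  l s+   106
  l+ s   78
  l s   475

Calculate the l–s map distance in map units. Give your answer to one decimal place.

The two most frequent classes, l+ s+ (616) and l s (475), are the parental types, so the F1 was l+ s+ / l s.
The recombinant classes are l+ s and l s+: 78 + 106 = 184.
Recombination frequency = 184/1275 = 0.1443 ≈ 14.4%, i.e. 14.4 map units.

14.4 map units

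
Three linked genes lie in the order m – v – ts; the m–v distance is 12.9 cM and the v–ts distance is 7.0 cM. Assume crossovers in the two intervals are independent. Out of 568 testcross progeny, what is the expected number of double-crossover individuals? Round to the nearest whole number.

Map distances give recombination frequencies of 0.129 and 0.070 for the two intervals.
With no interference, expected double-crossover frequency = 0.129 × 0.070 = 0.00903.
Expected number = 0.00903 × 568 = 5.13 ≈ 5.

5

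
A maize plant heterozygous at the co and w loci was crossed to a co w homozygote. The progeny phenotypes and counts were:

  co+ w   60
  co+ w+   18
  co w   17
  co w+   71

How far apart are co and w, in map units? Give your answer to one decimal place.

The two most frequent classes, co+ w (60) and co w+ (71), are the parental types, so the F1 was co+ w / co w+.
The recombinant classes are co+ w+ and co w: 18 + 17 = 35.
Recombination frequency = 35/166 = 0.2108 ≈ 21.1%, i.e. 21.1 map units.

21.1 map units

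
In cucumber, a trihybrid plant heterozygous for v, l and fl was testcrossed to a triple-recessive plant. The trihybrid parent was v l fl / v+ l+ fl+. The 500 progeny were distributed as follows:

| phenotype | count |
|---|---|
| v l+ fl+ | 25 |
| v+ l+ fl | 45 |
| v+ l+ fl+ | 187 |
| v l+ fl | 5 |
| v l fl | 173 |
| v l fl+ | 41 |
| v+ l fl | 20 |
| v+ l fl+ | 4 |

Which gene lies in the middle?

The two rarest classes, v l+ fl and v+ l fl+, are the double crossovers. Comparing them with the parentals, only the l allele has switched, so l is the middle locus and the order is fl – l – v.

l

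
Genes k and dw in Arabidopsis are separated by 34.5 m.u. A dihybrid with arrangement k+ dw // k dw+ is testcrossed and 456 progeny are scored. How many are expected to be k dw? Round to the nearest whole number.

79

A map distance of 34.5 m.u. corresponds to a recombination frequency of 0.345.
The F1 is k+ dw / k dw+, so k dw is a recombinant gamete class with expected frequency r/2 = 0.345/2 = 0.1725.
Expected number = 0.1725 × 456 = 78.66 ≈ 79.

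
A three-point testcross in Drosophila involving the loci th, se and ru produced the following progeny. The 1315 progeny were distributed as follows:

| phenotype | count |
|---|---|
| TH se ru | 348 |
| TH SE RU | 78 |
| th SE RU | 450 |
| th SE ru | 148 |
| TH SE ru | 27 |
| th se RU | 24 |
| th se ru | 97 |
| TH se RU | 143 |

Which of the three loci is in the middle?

se

The two most frequent reciprocal classes, th SE RU and TH se ru, are the parental types, so the F1 was th SE RU / TH se ru.
The two rarest classes, th se RU and TH SE ru, are the double crossovers. Comparing them with the parentals, only the se allele has switched, so se is the middle locus and the order is ru – se – th.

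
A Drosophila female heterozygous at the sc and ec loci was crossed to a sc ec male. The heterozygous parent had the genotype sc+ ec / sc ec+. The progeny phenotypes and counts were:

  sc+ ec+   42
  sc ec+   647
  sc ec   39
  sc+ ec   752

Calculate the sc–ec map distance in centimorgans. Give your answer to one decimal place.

5.5 centimorgans

The recombinant classes are sc+ ec+ and sc ec: 42 + 39 = 81.
Recombination frequency = 81/1480 = 0.0547 ≈ 5.5%, i.e. 5.5 centimorgans.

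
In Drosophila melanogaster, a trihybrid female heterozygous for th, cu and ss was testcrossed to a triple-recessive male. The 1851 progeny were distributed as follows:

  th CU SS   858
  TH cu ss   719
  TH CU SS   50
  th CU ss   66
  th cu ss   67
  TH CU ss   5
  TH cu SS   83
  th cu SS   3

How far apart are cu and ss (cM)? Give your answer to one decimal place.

The two most frequent reciprocal classes, th CU SS and TH cu ss, are the parental types, so the F1 was th CU SS / TH cu ss.
The two rarest classes, th cu SS and TH CU ss, are the double crossovers. Comparing them with the parentals, only the cu allele has switched, so cu is the middle locus and the order is ss – cu – th.
Crossovers in the ss–cu interval produce the single-crossover classes th CU ss and TH cu SS (66 + 83 = 149) plus the double crossovers (8).
RF(ss–cu) = (149 + 8) / 1851 = 157/1851 = 0.0848 → 8.5 cM.

8.5 cM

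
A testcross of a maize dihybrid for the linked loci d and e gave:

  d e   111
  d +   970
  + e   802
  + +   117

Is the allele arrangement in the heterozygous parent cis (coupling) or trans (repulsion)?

The two most frequent classes are + e (802) and d + (970); these are the parental (non-recombinant) types.
So the F1 carried + e on one chromosome and d + on the other — the recessive alleles are on opposite chromosomes (trans / repulsion).

trans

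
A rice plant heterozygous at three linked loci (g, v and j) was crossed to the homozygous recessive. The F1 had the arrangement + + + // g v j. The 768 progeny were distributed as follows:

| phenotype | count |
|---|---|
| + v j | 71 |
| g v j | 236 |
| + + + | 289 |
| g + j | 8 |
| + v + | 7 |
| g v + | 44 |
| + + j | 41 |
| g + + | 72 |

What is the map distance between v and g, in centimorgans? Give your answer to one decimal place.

20.6 centimorgans

The two rarest classes, + v + and g + j, are the double crossovers. Comparing them with the parentals, only the v allele has switched, so v is the middle locus and the order is j – v – g.
Crossovers in the v–g interval produce the single-crossover classes g + + and + v j (72 + 71 = 143) plus the double crossovers (15).
RF(v–g) = (143 + 15) / 768 = 158/768 = 0.2057 → 20.6 centimorgans.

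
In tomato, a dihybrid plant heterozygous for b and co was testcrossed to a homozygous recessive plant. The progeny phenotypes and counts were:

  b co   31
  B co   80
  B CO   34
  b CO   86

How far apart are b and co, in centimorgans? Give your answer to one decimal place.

28.1 centimorgans

The two most frequent classes, B co (80) and b CO (86), are the parental types, so the F1 was B co / b CO.
The recombinant classes are B CO and b co: 34 + 31 = 65.
Recombination frequency = 65/231 = 0.2814 ≈ 28.1%, i.e. 28.1 centimorgans.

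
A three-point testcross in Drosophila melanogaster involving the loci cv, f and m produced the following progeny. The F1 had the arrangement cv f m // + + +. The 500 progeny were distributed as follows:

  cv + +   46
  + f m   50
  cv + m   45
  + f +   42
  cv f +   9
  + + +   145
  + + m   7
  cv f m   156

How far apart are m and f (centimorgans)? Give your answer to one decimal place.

The two rarest classes, cv f + and + + m, are the double crossovers. Comparing them with the parentals, only the m allele has switched, so m is the middle locus and the order is f – m – cv.
Crossovers in the f–m interval produce the single-crossover classes cv + m and + f + (45 + 42 = 87) plus the double crossovers (16).
RF(f–m) = (87 + 16) / 500 = 103/500 = 0.2060 → 20.6 centimorgans.

20.6 centimorgans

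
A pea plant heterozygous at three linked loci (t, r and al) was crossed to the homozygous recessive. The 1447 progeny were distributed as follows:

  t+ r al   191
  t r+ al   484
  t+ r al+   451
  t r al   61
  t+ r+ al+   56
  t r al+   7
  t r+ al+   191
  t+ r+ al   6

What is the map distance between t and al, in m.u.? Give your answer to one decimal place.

27.3 m.u.

The two most frequent reciprocal classes, t+ r al+ and t r+ al, are the parental types, so the F1 was t+ r al+ / t r+ al.
The two rarest classes, t r al+ and t+ r+ al, are the double crossovers. Comparing them with the parentals, only the t allele has switched, so t is the middle locus and the order is al – t – r.
Crossovers in the al–t interval produce the single-crossover classes t+ r al and t r+ al+ (191 + 191 = 382) plus the double crossovers (13).
RF(al–t) = (382 + 13) / 1447 = 395/1447 = 0.2730 → 27.3 m.u.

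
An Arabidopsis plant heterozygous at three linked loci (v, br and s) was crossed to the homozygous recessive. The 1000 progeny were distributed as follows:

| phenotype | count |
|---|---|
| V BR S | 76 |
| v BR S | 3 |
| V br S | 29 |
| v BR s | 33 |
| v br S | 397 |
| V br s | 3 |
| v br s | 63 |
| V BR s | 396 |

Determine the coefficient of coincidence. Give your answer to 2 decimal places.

The two most frequent reciprocal classes, V BR s and v br S, are the parental types, so the F1 was V BR s / v br S.
The two rarest classes, V br s and v BR S, are the double crossovers. Comparing them with the parentals, only the br allele has switched, so br is the middle locus and the order is s – br – v.
s–br: (139 + 6)/1000 = 0.1450; br–v: (62 + 6)/1000 = 0.0680.
Expected DCO frequency = 0.1450 × 0.0680 ≈ 0.00986; observed = 6/1000 ≈ 0.00600.
Coefficient of coincidence = 0.00600/0.00986 ≈ 0.61.

0.61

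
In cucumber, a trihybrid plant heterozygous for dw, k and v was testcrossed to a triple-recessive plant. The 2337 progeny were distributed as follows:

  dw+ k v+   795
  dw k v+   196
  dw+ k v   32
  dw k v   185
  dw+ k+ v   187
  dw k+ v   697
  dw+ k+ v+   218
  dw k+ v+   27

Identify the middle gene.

v

The two most frequent reciprocal classes, dw k+ v and dw+ k v+, are the parental types, so the F1 was dw k+ v / dw+ k v+.
The two rarest classes, dw k+ v+ and dw+ k v, are the double crossovers. Comparing them with the parentals, only the v allele has switched, so v is the middle locus and the order is dw – v – k.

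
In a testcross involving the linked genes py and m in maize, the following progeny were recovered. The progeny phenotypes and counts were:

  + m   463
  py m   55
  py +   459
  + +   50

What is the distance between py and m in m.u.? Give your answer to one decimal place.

The two most frequent classes, + m (463) and py + (459), are the parental types, so the F1 was + m / py +.
The recombinant classes are + + and py m: 50 + 55 = 105.
Recombination frequency = 105/1027 = 0.1022 ≈ 10.2%, i.e. 10.2 m.u.

10.2 m.u.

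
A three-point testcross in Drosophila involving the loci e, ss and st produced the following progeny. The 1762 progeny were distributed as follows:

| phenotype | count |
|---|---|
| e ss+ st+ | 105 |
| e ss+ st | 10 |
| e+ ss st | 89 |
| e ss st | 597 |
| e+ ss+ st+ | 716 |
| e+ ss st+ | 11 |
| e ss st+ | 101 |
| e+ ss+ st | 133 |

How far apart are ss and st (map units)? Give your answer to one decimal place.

14.5 map units

The two most frequent reciprocal classes, e+ ss+ st+ and e ss st, are the parental types, so the F1 was e+ ss+ st+ / e ss st.
The two rarest classes, e+ ss st+ and e ss+ st, are the double crossovers. Comparing them with the parentals, only the ss allele has switched, so ss is the middle locus and the order is e – ss – st.
Crossovers in the ss–st interval produce the single-crossover classes e+ ss+ st and e ss st+ (133 + 101 = 234) plus the double crossovers (21).
RF(ss–st) = (234 + 21) / 1762 = 255/1762 = 0.1447 → 14.5 map units.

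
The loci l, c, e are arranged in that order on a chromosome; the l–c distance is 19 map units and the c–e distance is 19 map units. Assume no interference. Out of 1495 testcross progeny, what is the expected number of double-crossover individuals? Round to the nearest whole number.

54

Map distances give recombination frequencies of 0.190 and 0.190 for the two intervals.
With no interference, expected double-crossover frequency = 0.190 × 0.190 = 0.03610.
Expected number = 0.03610 × 1495 = 53.97 ≈ 54.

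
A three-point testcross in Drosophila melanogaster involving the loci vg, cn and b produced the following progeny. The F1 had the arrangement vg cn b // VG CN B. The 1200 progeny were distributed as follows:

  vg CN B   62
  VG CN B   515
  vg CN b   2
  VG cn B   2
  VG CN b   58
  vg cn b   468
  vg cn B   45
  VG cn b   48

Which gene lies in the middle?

cn

The two rarest classes, vg CN b and VG cn B, are the double crossovers. Comparing them with the parentals, only the cn allele has switched, so cn is the middle locus and the order is vg – cn – b.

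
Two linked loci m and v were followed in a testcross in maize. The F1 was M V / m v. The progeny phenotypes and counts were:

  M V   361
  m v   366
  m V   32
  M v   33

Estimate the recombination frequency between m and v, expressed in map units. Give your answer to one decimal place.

8.2 map units

The recombinant classes are M v and m V: 33 + 32 = 65.
Recombination frequency = 65/792 = 0.0821 ≈ 8.2%, i.e. 8.2 map units.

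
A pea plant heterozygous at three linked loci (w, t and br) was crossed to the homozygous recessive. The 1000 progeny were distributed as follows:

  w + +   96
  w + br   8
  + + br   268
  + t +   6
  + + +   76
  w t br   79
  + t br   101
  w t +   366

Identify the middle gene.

w

The two most frequent reciprocal classes, w t + and + + br, are the parental types, so the F1 was w t + / + + br.
The two rarest classes, + t + and w + br, are the double crossovers. Comparing them with the parentals, only the w allele has switched, so w is the middle locus and the order is br – w – t.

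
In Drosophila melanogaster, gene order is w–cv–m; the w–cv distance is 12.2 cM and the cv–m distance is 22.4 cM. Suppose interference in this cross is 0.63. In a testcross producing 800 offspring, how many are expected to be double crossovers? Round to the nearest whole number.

8

Map distances give recombination frequencies of 0.122 and 0.224 for the two intervals.
With interference 0.63 (so coincidence = 0.37), expected double-crossover frequency = 0.122 × 0.224 × 0.37 = 0.01011.
Expected number = 0.01011 × 800 = 8.09 ≈ 8.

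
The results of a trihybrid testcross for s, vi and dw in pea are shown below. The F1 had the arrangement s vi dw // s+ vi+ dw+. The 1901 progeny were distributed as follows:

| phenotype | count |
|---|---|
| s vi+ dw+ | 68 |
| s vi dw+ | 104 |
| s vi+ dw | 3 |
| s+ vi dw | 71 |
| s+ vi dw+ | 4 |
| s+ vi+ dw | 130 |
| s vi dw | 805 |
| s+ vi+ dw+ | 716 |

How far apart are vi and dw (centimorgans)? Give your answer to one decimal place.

The two rarest classes, s vi+ dw and s+ vi dw+, are the double crossovers. Comparing them with the parentals, only the vi allele has switched, so vi is the middle locus and the order is dw – vi – s.
Crossovers in the dw–vi interval produce the single-crossover classes s vi dw+ and s+ vi+ dw (104 + 130 = 234) plus the double crossovers (7).
RF(dw–vi) = (234 + 7) / 1901 = 241/1901 = 0.1268 → 12.7 centimorgans.

12.7 centimorgans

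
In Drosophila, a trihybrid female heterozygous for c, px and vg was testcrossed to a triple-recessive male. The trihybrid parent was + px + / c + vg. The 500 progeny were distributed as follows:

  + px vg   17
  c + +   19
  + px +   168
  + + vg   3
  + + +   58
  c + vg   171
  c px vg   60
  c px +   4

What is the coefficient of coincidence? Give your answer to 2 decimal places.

The two rarest classes, c px + and + + vg, are the double crossovers. Comparing them with the parentals, only the c allele has switched, so c is the middle locus and the order is vg – c – px.
vg–c: (36 + 7)/500 = 0.0860; c–px: (118 + 7)/500 = 0.2500.
Expected DCO frequency = 0.0860 × 0.2500 ≈ 0.02150; observed = 7/500 ≈ 0.01400.
Coefficient of coincidence = 0.01400/0.02150 ≈ 0.65.

0.65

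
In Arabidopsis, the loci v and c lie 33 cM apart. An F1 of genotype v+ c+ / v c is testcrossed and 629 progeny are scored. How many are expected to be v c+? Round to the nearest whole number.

104

A map distance of 33 cM corresponds to a recombination frequency of 0.330.
The F1 is v+ c+ / v c, so v c+ is a recombinant gamete class with expected frequency r/2 = 0.330/2 = 0.1650.
Expected number = 0.1650 × 629 = 103.79 ≈ 104.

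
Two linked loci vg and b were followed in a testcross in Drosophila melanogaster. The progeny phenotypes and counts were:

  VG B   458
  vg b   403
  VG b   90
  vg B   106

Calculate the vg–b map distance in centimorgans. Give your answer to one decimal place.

18.5 centimorgans

The two most frequent classes, VG B (458) and vg b (403), are the parental types, so the F1 was VG B / vg b.
The recombinant classes are VG b and vg B: 90 + 106 = 196.
Recombination frequency = 196/1057 = 0.1854 ≈ 18.5%, i.e. 18.5 centimorgans.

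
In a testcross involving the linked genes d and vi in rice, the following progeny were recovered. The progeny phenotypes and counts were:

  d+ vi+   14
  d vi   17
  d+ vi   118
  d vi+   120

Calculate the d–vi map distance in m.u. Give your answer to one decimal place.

11.5 m.u.

The two most frequent classes, d+ vi (118) and d vi+ (120), are the parental types, so the F1 was d+ vi / d vi+.
The recombinant classes are d+ vi+ and d vi: 14 + 17 = 31.
Recombination frequency = 31/269 = 0.1152 ≈ 11.5%, i.e. 11.5 m.u.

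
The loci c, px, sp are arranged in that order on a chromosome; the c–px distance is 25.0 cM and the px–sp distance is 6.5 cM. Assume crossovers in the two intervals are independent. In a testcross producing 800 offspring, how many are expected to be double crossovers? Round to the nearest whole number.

Map distances give recombination frequencies of 0.250 and 0.065 for the two intervals.
With no interference, expected double-crossover frequency = 0.250 × 0.065 = 0.01625.
Expected number = 0.01625 × 800 = 13.00 ≈ 13.

13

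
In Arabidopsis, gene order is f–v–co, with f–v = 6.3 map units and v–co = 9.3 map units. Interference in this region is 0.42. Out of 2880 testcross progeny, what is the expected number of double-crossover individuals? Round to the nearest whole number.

10

Map distances give recombination frequencies of 0.063 and 0.093 for the two intervals.
With interference 0.42 (so coincidence = 0.58), expected double-crossover frequency = 0.063 × 0.093 × 0.58 = 0.00340.
Expected number = 0.00340 × 2880 = 9.79 ≈ 10.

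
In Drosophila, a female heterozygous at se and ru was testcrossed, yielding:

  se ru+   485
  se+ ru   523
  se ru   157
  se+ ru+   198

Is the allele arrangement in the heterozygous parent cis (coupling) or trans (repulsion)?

trans

The two most frequent classes are se+ ru (523) and se ru+ (485); these are the parental (non-recombinant) types.
So the F1 carried se+ ru on one chromosome and se ru+ on the other — the recessive alleles are on opposite chromosomes (trans / repulsion).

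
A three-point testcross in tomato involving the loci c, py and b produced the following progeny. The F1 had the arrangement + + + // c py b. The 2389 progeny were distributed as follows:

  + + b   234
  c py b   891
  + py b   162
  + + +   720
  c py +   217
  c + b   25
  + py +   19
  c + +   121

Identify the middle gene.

py

The two rarest classes, + py + and c + b, are the double crossovers. Comparing them with the parentals, only the py allele has switched, so py is the middle locus and the order is c – py – b.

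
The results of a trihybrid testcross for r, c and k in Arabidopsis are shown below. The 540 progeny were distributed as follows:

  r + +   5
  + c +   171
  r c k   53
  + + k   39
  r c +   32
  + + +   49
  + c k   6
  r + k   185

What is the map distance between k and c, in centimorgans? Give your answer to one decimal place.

The two most frequent reciprocal classes, r + k and + c +, are the parental types, so the F1 was r + k / + c +.
The two rarest classes, r + + and + c k, are the double crossovers. Comparing them with the parentals, only the k allele has switched, so k is the middle locus and the order is r – k – c.
Crossovers in the k–c interval produce the single-crossover classes r c k and + + + (53 + 49 = 102) plus the double crossovers (11).
RF(k–c) = (102 + 11) / 540 = 113/540 = 0.2093 → 20.9 centimorgans.

20.9 centimorgans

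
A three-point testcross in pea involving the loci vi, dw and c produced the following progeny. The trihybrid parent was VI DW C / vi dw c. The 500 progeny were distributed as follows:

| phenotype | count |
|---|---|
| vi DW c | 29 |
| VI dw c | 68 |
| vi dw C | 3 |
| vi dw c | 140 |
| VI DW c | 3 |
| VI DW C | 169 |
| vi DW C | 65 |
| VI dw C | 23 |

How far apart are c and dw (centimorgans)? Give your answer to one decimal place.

11.6 centimorgans

The two rarest classes, VI DW c and vi dw C, are the double crossovers. Comparing them with the parentals, only the c allele has switched, so c is the middle locus and the order is dw – c – vi.
Crossovers in the dw–c interval produce the single-crossover classes VI dw C and vi DW c (23 + 29 = 52) plus the double crossovers (6).
RF(dw–c) = (52 + 6) / 500 = 58/500 = 0.1160 → 11.6 centimorgans.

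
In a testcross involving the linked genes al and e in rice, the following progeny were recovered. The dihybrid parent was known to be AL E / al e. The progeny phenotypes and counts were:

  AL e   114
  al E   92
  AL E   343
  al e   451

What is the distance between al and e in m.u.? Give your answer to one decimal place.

20.6 m.u.

The recombinant classes are AL e and al E: 114 + 92 = 206.
Recombination frequency = 206/1000 = 0.2060 ≈ 20.6%, i.e. 20.6 m.u.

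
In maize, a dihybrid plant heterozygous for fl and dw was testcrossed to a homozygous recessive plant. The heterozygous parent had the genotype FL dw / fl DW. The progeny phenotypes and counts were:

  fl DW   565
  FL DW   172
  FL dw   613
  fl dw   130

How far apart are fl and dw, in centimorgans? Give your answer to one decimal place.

20.4 centimorgans

The recombinant classes are FL DW and fl dw: 172 + 130 = 302.
Recombination frequency = 302/1480 = 0.2041 ≈ 20.4%, i.e. 20.4 centimorgans.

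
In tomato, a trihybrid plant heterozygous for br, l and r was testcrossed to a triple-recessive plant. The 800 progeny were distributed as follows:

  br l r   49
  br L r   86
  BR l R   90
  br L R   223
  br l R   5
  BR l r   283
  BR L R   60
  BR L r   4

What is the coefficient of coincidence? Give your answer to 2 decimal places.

The two most frequent reciprocal classes, br L R and BR l r, are the parental types, so the F1 was br L R / BR l r.
The two rarest classes, br l R and BR L r, are the double crossovers. Comparing them with the parentals, only the l allele has switched, so l is the middle locus and the order is br – l – r.
br–l: (109 + 9)/800 = 0.1475; l–r: (176 + 9)/800 = 0.2313.
Expected DCO frequency = 0.1475 × 0.2313 ≈ 0.03412; observed = 9/800 ≈ 0.01125.
Coefficient of coincidence = 0.01125/0.03412 ≈ 0.33.

0.33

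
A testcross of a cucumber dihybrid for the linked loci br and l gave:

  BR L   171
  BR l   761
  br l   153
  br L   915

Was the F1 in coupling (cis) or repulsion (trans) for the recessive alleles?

trans

The two most frequent classes are BR l (761) and br L (915); these are the parental (non-recombinant) types.
So the F1 carried BR l on one chromosome and br L on the other — the recessive alleles are on opposite chromosomes (trans / repulsion).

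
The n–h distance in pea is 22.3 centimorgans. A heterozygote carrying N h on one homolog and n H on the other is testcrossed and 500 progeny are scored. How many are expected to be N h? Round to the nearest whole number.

194

A map distance of 22.3 centimorgans corresponds to a recombination frequency of 0.223.
The F1 is N h / n H, so N h is a parental gamete class with expected frequency (1 − r)/2 = 0.777/2 = 0.3885.
Expected number = 0.3885 × 500 = 194.25 ≈ 194.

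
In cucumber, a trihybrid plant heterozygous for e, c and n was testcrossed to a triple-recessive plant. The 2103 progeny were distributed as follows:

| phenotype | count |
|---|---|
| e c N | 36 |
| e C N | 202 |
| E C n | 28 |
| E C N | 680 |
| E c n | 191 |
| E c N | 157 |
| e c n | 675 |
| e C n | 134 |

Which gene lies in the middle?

n

The two most frequent reciprocal classes, e c n and E C N, are the parental types, so the F1 was e c n / E C N.
The two rarest classes, e c N and E C n, are the double crossovers. Comparing them with the parentals, only the n allele has switched, so n is the middle locus and the order is c – n – e.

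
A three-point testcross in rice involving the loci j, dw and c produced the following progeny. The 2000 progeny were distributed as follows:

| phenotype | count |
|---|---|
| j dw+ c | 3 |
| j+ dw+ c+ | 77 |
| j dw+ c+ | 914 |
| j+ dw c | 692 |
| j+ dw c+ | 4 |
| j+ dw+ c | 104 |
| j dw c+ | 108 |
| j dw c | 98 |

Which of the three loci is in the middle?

c

The two most frequent reciprocal classes, j+ dw c and j dw+ c+, are the parental types, so the F1 was j+ dw c / j dw+ c+.
The two rarest classes, j+ dw c+ and j dw+ c, are the double crossovers. Comparing them with the parentals, only the c allele has switched, so c is the middle locus and the order is j – c – dw.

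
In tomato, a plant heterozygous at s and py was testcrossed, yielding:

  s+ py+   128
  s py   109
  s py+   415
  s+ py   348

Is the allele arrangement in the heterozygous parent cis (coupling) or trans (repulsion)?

The two most frequent classes are s+ py (348) and s py+ (415); these are the parental (non-recombinant) types.
So the F1 carried s+ py on one chromosome and s py+ on the other — the recessive alleles are on opposite chromosomes (trans / repulsion).

trans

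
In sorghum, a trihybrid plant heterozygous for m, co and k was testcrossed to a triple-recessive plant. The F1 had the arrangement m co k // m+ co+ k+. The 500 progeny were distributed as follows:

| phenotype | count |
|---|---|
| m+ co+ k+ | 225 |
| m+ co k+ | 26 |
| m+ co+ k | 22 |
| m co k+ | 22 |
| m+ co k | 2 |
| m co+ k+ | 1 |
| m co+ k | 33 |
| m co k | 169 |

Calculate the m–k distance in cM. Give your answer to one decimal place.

The two rarest classes, m+ co k and m co+ k+, are the double crossovers. Comparing them with the parentals, only the m allele has switched, so m is the middle locus and the order is co – m – k.
Crossovers in the m–k interval produce the single-crossover classes m co k+ and m+ co+ k (22 + 22 = 44) plus the double crossovers (3).
RF(m–k) = (44 + 3) / 500 = 47/500 = 0.0940 → 9.4 cM.

9.4 cM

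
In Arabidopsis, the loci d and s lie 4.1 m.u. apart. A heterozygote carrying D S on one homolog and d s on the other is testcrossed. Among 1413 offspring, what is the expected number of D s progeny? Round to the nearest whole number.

29

A map distance of 4.1 m.u. corresponds to a recombination frequency of 0.041.
The F1 is D S / d s, so D s is a recombinant gamete class with expected frequency r/2 = 0.041/2 = 0.0205.
Expected number = 0.0205 × 1413 = 28.97 ≈ 29.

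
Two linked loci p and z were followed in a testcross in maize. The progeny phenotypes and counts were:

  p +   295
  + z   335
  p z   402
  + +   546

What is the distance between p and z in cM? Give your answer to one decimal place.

39.9 cM

The two most frequent classes, + + (546) and p z (402), are the parental types, so the F1 was + + / p z.
The recombinant classes are + z and p +: 335 + 295 = 630.
Recombination frequency = 630/1578 = 0.3992 ≈ 39.9%, i.e. 39.9 cM.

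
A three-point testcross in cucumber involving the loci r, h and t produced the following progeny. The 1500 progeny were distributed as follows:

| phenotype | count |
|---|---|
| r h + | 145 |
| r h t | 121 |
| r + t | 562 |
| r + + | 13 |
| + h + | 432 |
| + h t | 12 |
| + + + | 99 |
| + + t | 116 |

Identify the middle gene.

t

The two most frequent reciprocal classes, + h + and r + t, are the parental types, so the F1 was + h + / r + t.
The two rarest classes, + h t and r + +, are the double crossovers. Comparing them with the parentals, only the t allele has switched, so t is the middle locus and the order is r – t – h.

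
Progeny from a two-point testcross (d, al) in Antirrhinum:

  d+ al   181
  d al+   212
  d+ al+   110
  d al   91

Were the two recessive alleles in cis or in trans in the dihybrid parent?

trans

The two most frequent classes are d+ al (181) and d al+ (212); these are the parental (non-recombinant) types.
So the F1 carried d+ al on one chromosome and d al+ on the other — the recessive alleles are on opposite chromosomes (trans / repulsion).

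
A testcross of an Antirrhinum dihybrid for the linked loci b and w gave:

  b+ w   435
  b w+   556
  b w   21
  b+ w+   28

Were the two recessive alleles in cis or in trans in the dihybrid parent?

trans

The two most frequent classes are b+ w (435) and b w+ (556); these are the parental (non-recombinant) types.
So the F1 carried b+ w on one chromosome and b w+ on the other — the recessive alleles are on opposite chromosomes (trans / repulsion).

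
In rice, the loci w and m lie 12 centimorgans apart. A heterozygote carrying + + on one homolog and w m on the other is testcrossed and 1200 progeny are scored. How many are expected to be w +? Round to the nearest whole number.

72

A map distance of 12 centimorgans corresponds to a recombination frequency of 0.120.
The F1 is + + / w m, so w + is a recombinant gamete class with expected frequency r/2 = 0.120/2 = 0.0600.
Expected number = 0.0600 × 1200 = 72.00 ≈ 72.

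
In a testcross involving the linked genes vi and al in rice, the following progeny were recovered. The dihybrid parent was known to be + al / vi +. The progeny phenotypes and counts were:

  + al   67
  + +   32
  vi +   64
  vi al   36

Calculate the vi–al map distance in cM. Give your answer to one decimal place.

The recombinant classes are + + and vi al: 32 + 36 = 68.
Recombination frequency = 68/199 = 0.3417 ≈ 34.2%, i.e. 34.2 cM.

34.2 cM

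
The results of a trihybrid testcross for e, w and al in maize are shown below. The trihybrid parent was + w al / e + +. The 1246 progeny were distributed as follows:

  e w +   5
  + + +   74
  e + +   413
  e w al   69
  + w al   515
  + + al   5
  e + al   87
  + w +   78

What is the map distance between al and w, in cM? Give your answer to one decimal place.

The two rarest classes, + + al and e w +, are the double crossovers. Comparing them with the parentals, only the w allele has switched, so w is the middle locus and the order is e – w – al.
Crossovers in the w–al interval produce the single-crossover classes + w + and e + al (78 + 87 = 165) plus the double crossovers (10).
RF(w–al) = (165 + 10) / 1246 = 175/1246 = 0.1404 → 14.0 cM.

14.0 cM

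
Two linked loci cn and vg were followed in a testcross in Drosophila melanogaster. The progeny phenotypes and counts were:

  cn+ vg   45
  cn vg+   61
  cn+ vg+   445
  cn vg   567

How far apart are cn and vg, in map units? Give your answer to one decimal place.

9.5 map units

The two most frequent classes, cn+ vg+ (445) and cn vg (567), are the parental types, so the F1 was cn+ vg+ / cn vg.
The recombinant classes are cn+ vg and cn vg+: 45 + 61 = 106.
Recombination frequency = 106/1118 = 0.0948 ≈ 9.5%, i.e. 9.5 map units.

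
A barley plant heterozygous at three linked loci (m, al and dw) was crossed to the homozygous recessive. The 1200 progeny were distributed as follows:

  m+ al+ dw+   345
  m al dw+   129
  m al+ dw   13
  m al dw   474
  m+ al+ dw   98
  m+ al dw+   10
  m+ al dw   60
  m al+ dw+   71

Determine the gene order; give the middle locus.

al

The two most frequent reciprocal classes, m+ al+ dw+ and m al dw, are the parental types, so the F1 was m+ al+ dw+ / m al dw.
The two rarest classes, m+ al dw+ and m al+ dw, are the double crossovers. Comparing them with the parentals, only the al allele has switched, so al is the middle locus and the order is dw – al – m.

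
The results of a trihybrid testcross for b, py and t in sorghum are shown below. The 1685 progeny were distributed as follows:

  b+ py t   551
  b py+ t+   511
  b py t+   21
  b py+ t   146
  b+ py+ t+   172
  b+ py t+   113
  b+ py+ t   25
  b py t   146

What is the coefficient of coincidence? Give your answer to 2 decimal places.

0.70

The two most frequent reciprocal classes, b+ py t and b py+ t+, are the parental types, so the F1 was b+ py t / b py+ t+.
The two rarest classes, b+ py+ t and b py t+, are the double crossovers. Comparing them with the parentals, only the py allele has switched, so py is the middle locus and the order is t – py – b.
t–py: (259 + 46)/1685 = 0.1810; py–b: (318 + 46)/1685 = 0.2160.
Expected DCO frequency = 0.1810 × 0.2160 ≈ 0.03910; observed = 46/1685 ≈ 0.02730.
Coefficient of coincidence = 0.02730/0.03910 ≈ 0.70.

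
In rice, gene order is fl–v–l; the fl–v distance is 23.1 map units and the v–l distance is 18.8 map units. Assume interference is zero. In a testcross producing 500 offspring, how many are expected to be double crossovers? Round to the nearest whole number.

Map distances give recombination frequencies of 0.231 and 0.188 for the two intervals.
With no interference, expected double-crossover frequency = 0.231 × 0.188 = 0.04343.
Expected number = 0.04343 × 500 = 21.71 ≈ 22.

22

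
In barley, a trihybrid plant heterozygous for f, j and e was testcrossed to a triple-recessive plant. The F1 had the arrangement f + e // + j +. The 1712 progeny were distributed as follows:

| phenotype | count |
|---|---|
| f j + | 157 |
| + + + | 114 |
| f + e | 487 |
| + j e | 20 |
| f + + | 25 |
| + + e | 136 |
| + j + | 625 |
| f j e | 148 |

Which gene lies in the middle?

The two rarest classes, f + + and + j e, are the double crossovers. Comparing them with the parentals, only the e allele has switched, so e is the middle locus and the order is j – e – f.

e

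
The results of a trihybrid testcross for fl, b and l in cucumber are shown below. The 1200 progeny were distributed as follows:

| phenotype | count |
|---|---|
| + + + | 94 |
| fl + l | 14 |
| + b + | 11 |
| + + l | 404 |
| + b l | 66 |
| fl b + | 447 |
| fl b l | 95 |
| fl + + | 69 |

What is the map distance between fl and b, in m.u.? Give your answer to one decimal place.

13.3 m.u.

The two most frequent reciprocal classes, fl b + and + + l, are the parental types, so the F1 was fl b + / + + l.
The two rarest classes, + b + and fl + l, are the double crossovers. Comparing them with the parentals, only the fl allele has switched, so fl is the middle locus and the order is l – fl – b.
Crossovers in the fl–b interval produce the single-crossover classes fl + + and + b l (69 + 66 = 135) plus the double crossovers (25).
RF(fl–b) = (135 + 25) / 1200 = 160/1200 = 0.1333 → 13.3 m.u.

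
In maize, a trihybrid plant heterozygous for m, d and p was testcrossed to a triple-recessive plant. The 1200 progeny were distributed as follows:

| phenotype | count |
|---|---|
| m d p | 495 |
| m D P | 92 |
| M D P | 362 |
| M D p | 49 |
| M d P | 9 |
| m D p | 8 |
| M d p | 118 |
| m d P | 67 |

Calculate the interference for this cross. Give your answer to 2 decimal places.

0.32

The two most frequent reciprocal classes, M D P and m d p, are the parental types, so the F1 was M D P / m d p.
The two rarest classes, M d P and m D p, are the double crossovers. Comparing them with the parentals, only the d allele has switched, so d is the middle locus and the order is m – d – p.
m–d: (210 + 17)/1200 = 0.1892; d–p: (116 + 17)/1200 = 0.1108.
Expected DCO frequency = 0.1892 × 0.1108 ≈ 0.02096; observed = 17/1200 ≈ 0.01417.
Coefficient of coincidence = 0.01417/0.02096 ≈ 0.68; interference = 1 − 0.68 = 0.32.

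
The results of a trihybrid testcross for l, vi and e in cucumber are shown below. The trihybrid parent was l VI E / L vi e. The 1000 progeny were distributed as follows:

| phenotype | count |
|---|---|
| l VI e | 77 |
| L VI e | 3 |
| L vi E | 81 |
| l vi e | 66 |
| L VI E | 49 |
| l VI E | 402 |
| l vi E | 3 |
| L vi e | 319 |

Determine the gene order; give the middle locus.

The two rarest classes, l vi E and L VI e, are the double crossovers. Comparing them with the parentals, only the vi allele has switched, so vi is the middle locus and the order is e – vi – l.

vi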